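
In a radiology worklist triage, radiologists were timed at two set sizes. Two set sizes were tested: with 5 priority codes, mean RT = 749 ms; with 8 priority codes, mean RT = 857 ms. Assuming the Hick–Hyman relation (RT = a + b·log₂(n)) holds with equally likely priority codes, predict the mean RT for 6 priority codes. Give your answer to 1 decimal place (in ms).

Fit slope and intercept:
  b = (857 − 749) / (log₂ 8 − log₂ 5) = 108 / (3 − 2.3219) = 159.275 ms/bit
  a = 749 − 159.275 × 2.3219 = 379.175 ms
Then RT(6) = 379.175 + 159.275 × log₂ 6 = 379.175 + 159.275 × 2.5850 ≈ 790.895 ms.

790.9 ms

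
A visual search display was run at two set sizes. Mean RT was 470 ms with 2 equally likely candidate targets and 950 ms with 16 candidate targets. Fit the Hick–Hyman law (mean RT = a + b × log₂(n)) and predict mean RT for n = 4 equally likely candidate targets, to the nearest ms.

Fit slope and intercept:
  b = (950 − 470) / (log₂ 16 − log₂ 2) = 480 / (4 − 1) = 160 ms/bit
  a = 470 − 160 × 1 = 310 ms
Then RT(4) = 310 + 160 × log₂ 4 = 310 + 160 × 2 ≈ 630.000 ms.

630 ms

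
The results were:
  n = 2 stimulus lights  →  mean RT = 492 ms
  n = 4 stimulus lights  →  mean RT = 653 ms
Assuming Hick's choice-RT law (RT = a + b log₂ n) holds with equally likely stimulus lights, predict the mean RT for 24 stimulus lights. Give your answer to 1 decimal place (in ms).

1069.2 ms

RT is linear in log₂ n, so two points fix the line:
  b = (653 − 492) / (log₂ 4 − log₂ 2) = 161 / (2 − 1) = 161.000 ms/bit
  a = 492 − 161.000 × 1 = 331.000 ms
Then RT(24) = 331.000 + 161.000 × log₂ 24 = 331.000 + 161.000 × 4.5850 ≈ 1069.179 ms.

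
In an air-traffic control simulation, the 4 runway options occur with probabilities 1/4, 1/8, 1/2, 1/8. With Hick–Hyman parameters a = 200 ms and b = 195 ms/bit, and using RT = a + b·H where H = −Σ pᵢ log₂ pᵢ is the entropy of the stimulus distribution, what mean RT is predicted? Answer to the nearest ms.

H = −Σ pᵢ log₂ pᵢ = 0.25·2 + 0.125·3 + 0.5·1 + 0.125·3 = 1.750 bits.
RT = 200 + 195 × 1.750 = 541.25 ms.

541 ms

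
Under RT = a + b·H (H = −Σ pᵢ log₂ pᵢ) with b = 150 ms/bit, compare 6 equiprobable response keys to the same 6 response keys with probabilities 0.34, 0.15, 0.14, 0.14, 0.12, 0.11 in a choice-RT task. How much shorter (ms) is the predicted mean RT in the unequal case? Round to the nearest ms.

The RT saving is b·ΔH. Equiprobable H₀ = log₂(6) = 2.5850 bits; with the given probabilities H = 2.4513 bits.
b·(H₀ − H) = 150 × (2.5850 − 2.4513) = 20.05 ms.

20 ms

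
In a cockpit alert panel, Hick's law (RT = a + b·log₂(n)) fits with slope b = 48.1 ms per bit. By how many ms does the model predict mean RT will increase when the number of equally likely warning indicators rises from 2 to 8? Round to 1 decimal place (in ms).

96.2 ms

ΔRT = (a + b log₂ n₂) − (a + b log₂ n₁) = b·(log₂ n₂ − log₂ n₁).
log₂(8) − log₂(2) = log₂(8/2) = log₂(4) = 2.
ΔRT = 48.1 × 2.0000 = 96.200 ms.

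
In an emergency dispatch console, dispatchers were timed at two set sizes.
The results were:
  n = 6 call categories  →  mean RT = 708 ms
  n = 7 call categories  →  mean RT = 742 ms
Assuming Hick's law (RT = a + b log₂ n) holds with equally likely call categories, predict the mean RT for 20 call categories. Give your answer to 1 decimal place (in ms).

973.6 ms

Fit slope and intercept:
  b = (742 − 708) / (log₂ 7 − log₂ 6) = 34 / (2.8074 − 2.5850) = 152.883 ms/bit
  a = 708 − 152.883 × 2.5850 = 312.803 ms
Then RT(20) = 312.803 + 152.883 × log₂ 20 = 312.803 + 152.883 × 4.3219 ≈ 973.552 ms.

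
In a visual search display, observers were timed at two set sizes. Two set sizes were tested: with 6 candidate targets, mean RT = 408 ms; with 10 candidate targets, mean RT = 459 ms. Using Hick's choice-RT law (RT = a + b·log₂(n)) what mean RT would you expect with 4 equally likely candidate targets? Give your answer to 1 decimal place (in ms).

With log₂ n on the abscissa the relation is linear; from the two conditions:
  b = (459 − 408) / (log₂ 10 − log₂ 6) = 51 / (3.3219 − 2.5850) = 69.203 ms/bit
  a = 408 − 69.203 × 2.5850 = 229.114 ms
Then RT(4) = 229.114 + 69.203 × log₂ 4 = 229.114 + 69.203 × 2 ≈ 367.519 ms.

367.5 ms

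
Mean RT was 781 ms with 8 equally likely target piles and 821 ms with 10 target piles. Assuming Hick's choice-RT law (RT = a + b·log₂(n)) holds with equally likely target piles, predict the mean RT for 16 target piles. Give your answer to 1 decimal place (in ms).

905.3 ms

With log₂ n on the abscissa the relation is linear; from the two conditions:
  b = (821 − 781) / (log₂ 10 − log₂ 8) = 40 / (3.3219 − 3) = 124.251 ms/bit
  a = 781 − 124.251 × 3 = 408.246 ms
Then RT(16) = 408.246 + 124.251 × log₂ 16 = 408.246 + 124.251 × 4 ≈ 905.251 ms.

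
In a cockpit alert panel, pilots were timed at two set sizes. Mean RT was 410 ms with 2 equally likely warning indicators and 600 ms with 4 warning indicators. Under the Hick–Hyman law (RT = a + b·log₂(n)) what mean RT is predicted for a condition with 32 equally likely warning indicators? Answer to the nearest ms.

Fit slope and intercept:
  b = (600 − 410) / (log₂ 4 − log₂ 2) = 190 / (2 − 1) = 190 ms/bit
  a = 410 − 190 × 1 = 220 ms
Then RT(32) = 220 + 190 × log₂ 32 = 220 + 190 × 5 ≈ 1170.000 ms.

1170 ms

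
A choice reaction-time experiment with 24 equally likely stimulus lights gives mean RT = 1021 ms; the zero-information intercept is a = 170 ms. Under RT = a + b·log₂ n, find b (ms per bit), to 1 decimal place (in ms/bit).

185.6 ms/bit

24 alternatives carry log₂ 24 = 4.5850 bits; the choice cost is 1021 − 170 = 851 ms, so b = 851/4.5850 = 185.607 ms/bit.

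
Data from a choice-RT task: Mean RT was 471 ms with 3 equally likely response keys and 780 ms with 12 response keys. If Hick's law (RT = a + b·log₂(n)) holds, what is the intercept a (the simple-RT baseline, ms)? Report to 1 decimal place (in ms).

226.1 ms

b = (RT₂ − RT₁)/(log₂ n₂ − log₂ n₁) = (780 − 471)/(3.5850 − 1.5850) = 154.500 ms/bit.
Intercept: a = 471 − 154.500·log₂(3) = 226.123 ms.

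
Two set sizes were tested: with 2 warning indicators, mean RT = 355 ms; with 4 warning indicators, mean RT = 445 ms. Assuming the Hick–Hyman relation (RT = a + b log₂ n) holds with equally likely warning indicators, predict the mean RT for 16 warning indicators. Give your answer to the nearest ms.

Solve the two-equation system in a and b:
  b = (445 − 355) / (log₂ 4 − log₂ 2) = 90 / (2 − 1) = 90 ms/bit
  a = 355 − 90 × 1 = 265 ms
Then RT(16) = 265 + 90 × log₂ 16 = 265 + 90 × 4 ≈ 625.000 ms.

625 ms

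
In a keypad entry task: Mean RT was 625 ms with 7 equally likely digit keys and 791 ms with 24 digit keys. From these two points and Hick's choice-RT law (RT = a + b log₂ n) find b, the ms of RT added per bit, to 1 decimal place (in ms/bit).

Slope: b = (791 − 625) / (log₂ 24 − log₂ 7) = 166/1.7776 = 93.384 ms/bit.

93.4 ms/bit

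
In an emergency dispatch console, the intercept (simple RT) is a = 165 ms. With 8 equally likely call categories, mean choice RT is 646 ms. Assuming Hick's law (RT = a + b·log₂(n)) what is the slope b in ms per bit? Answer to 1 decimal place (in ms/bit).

160.3 ms/bit

b = (646 − 165) / log₂(8) = 481 / 3 = 160.333 ms/bit.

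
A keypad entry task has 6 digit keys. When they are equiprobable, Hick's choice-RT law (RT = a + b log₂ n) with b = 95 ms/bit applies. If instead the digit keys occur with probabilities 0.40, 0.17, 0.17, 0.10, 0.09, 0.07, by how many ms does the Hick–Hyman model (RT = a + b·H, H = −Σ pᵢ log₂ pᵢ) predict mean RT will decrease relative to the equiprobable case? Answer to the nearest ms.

Equiprobable entropy H₀ = log₂ 6 = 2.5850 bits.
Skewed entropy H = −Σ pᵢ log₂ pᵢ = 2.3113 bits.
ΔRT = b·(H₀ − H) = 95 × 0.2736 = 25.99 ms.

26 ms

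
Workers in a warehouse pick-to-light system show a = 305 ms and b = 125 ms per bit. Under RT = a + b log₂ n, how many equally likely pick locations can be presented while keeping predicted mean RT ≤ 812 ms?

125·log₂ n ≤ 812 − 305 = 507, giving log₂ n ≤ 4.0560 and n ≤ 16.633. The largest whole number is 16.

16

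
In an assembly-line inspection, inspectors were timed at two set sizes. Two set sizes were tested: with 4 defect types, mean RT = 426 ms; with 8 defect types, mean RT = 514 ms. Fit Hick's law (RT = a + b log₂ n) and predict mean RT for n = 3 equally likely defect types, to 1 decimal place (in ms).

RT is linear in log₂ n, so two points fix the line:
  b = (514 − 426) / (log₂ 8 − log₂ 4) = 88 / (3 − 2) = 88.000 ms/bit
  a = 426 − 88.000 × 2 = 250.000 ms
Then RT(3) = 250.000 + 88.000 × log₂ 3 = 250.000 + 88.000 × 1.5850 ≈ 389.477 ms.

389.5 ms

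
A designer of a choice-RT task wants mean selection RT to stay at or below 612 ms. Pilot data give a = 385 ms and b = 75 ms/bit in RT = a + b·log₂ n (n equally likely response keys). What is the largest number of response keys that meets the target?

8

Information budget: (612 − 385)/75 = 3.0267 bits, so n ≤ 2^3.0267 = 8.149 → at most 8.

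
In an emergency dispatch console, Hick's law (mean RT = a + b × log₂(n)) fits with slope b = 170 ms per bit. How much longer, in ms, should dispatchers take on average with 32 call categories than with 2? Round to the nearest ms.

Only the slope matters, since a is common to both: ΔRT = b·log₂(n₂/n₁).
log₂(32) − log₂(2) = log₂(32/2) = log₂(16) = 4.
ΔRT = 170 × 4.0000 = 680.000 ms.

680 ms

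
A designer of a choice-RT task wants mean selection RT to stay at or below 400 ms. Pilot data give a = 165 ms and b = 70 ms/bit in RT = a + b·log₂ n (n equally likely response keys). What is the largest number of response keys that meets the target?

10

Set 165 + 70·log₂ n ≤ 400 → log₂ n ≤ (400 − 165)/70 = 3.3571.
So n ≤ 2^3.3571 = 10.247; the largest integer n is 10.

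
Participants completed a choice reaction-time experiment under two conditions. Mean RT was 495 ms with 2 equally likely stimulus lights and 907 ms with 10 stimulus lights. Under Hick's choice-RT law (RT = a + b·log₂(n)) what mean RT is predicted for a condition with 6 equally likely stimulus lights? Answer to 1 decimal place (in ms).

Solve the two-equation system in a and b:
  b = (907 − 495) / (log₂ 10 − log₂ 2) = 412 / (3.3219 − 1) = 177.439 ms/bit
  a = 495 − 177.439 × 1 = 317.561 ms
Then RT(6) = 317.561 + 177.439 × log₂ 6 = 317.561 + 177.439 × 2.5850 ≈ 776.234 ms.

776.2 ms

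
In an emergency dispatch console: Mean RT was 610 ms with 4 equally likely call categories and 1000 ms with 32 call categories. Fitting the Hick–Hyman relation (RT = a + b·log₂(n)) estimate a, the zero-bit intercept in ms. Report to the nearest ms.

350 ms

b = (RT₂ − RT₁)/(log₂ n₂ − log₂ n₁) = (1000 − 610)/(5 − 2) = 130 ms/bit.
a = RT₁ − b·log₂ n₁ = 610 − 130 × 2 = 350.000 ms.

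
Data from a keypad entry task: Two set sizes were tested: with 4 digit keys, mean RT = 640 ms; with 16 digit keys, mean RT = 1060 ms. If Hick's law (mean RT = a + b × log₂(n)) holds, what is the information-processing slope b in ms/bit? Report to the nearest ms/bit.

210 ms/bit

The slope on a log₂ axis is (1060 − 640) / (4 − 2) = 210 ms/bit.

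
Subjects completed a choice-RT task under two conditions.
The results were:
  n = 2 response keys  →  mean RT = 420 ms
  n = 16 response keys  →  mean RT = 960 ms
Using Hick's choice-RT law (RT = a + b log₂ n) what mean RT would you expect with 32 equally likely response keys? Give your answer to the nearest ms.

Solve the two-equation system in a and b:
  b = (960 − 420) / (log₂ 16 − log₂ 2) = 540 / (4 − 1) = 180 ms/bit
  a = 420 − 180 × 1 = 240 ms
Then RT(32) = 240 + 180 × log₂ 32 = 240 + 180 × 5 ≈ 1140.000 ms.

1140 ms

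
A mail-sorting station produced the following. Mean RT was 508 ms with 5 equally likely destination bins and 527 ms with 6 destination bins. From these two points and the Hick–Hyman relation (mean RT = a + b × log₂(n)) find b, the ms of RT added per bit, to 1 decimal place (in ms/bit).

The slope on a log₂ axis is (527 − 508) / (2.5850 − 2.3219) = 72.234 ms/bit.

72.2 ms/bit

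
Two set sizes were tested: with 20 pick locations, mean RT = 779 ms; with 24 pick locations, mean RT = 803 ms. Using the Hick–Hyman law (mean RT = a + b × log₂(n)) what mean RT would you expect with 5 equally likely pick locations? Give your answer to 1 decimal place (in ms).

RT is linear in log₂ n, so two points fix the line:
  b = (803 − 779) / (log₂ 24 − log₂ 20) = 24 / (4.5850 − 4.3219) = 91.243 ms/bit
  a = 779 − 91.243 × 4.3219 = 384.655 ms
Then RT(5) = 384.655 + 91.243 × log₂ 5 = 384.655 + 91.243 × 2.3219 ≈ 596.514 ms.

596.5 ms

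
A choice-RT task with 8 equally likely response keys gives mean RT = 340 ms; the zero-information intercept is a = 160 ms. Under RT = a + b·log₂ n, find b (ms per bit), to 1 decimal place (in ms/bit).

60.0 ms/bit

log₂(8) = 3 bits.
b = (RT − a)/log₂ n = (340 − 160) / 3 = 60.000 ms/bit.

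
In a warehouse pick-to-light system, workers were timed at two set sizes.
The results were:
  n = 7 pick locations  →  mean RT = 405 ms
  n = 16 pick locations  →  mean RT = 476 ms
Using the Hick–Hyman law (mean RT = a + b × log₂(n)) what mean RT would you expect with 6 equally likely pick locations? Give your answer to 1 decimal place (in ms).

391.8 ms

With log₂ n on the abscissa the relation is linear; from the two conditions:
  b = (476 − 405) / (log₂ 16 − log₂ 7) = 71 / (4 − 2.8074) = 59.532 ms/bit
  a = 405 − 59.532 × 2.8074 = 237.874 ms
Then RT(6) = 237.874 + 59.532 × log₂ 6 = 237.874 + 59.532 × 2.5850 ≈ 391.761 ms.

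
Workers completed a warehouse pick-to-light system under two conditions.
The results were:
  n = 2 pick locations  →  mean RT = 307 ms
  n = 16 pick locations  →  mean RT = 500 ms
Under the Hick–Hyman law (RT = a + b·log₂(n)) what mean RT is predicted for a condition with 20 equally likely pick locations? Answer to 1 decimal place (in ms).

Fit slope and intercept:
  b = (500 − 307) / (log₂ 16 − log₂ 2) = 193 / (4 − 1) = 64.333 ms/bit
  a = 307 − 64.333 × 1 = 242.667 ms
Then RT(20) = 242.667 + 64.333 × log₂ 20 = 242.667 + 64.333 × 4.3219 ≈ 520.711 ms.

520.7 ms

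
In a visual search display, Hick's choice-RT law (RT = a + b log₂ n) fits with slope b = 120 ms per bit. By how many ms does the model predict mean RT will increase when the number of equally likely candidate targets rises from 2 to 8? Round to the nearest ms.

240 ms

The intercept a cancels: ΔRT = b·(log₂ n₂ − log₂ n₁) = b·log₂(n₂/n₁).
log₂(8) − log₂(2) = log₂(8/2) = log₂(4) = 2.
ΔRT = 120 × 2.0000 = 240.000 ms.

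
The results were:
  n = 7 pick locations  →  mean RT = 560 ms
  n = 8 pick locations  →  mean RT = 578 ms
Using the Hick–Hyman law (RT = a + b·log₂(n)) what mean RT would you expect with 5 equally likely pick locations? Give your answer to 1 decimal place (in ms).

Fit slope and intercept:
  b = (578 − 560) / (log₂ 8 − log₂ 7) = 18 / (3 − 2.8074) = 93.436 ms/bit
  a = 560 − 93.436 × 2.8074 = 297.692 ms
Then RT(5) = 297.692 + 93.436 × log₂ 5 = 297.692 + 93.436 × 2.3219 ≈ 514.644 ms.

514.6 ms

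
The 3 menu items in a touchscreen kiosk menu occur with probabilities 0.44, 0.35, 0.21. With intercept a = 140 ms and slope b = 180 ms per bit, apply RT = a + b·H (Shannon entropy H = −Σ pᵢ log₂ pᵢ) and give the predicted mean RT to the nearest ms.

414 ms

H = 0.44·log₂(1/0.44) + 0.35·log₂(1/0.35) + 0.21·log₂(1/0.21) = 1.5241 bits.
RT = 140 + 180 × 1.5241 = 414.33 ms.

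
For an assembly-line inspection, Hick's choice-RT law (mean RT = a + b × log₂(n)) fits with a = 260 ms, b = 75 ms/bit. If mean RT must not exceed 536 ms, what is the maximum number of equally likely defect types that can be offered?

Set 260 + 75·log₂ n ≤ 536 → log₂ n ≤ (536 − 260)/75 = 3.6800.
So n ≤ 2^3.6800 = 12.817; the largest integer n is 12.

12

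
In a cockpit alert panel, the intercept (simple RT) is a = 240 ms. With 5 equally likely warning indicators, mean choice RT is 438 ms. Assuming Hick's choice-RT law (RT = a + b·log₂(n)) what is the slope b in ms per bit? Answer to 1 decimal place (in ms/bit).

85.3 ms/bit

b = (438 − 240) / log₂(5) = 198 / 2.3219 = 85.274 ms/bit.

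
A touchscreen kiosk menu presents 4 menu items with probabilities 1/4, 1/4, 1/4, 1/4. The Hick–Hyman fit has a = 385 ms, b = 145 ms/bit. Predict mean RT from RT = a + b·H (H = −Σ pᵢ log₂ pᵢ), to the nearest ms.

H = −Σ pᵢ log₂ pᵢ = 0.25·2 + 0.25·2 + 0.25·2 + 0.25·2 = 2.000 bits.
RT = 385 + 145 × 2.000 = 675.00 ms.

675 ms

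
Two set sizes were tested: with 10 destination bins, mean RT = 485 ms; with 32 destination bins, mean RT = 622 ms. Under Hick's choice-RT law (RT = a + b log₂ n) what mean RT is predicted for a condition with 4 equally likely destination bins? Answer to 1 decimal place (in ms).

Solve the two-equation system in a and b:
  b = (622 − 485) / (log₂ 32 − log₂ 10) = 137 / (5 − 3.3219) = 81.641 ms/bit
  a = 485 − 81.641 × 3.3219 = 213.793 ms
Then RT(4) = 213.793 + 81.641 × log₂ 4 = 213.793 + 81.641 × 2 ≈ 377.076 ms.

377.1 ms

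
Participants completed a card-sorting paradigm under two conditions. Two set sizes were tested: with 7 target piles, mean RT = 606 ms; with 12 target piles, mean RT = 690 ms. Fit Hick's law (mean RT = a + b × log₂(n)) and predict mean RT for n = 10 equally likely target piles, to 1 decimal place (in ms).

661.6 ms

Fit slope and intercept:
  b = (690 − 606) / (log₂ 12 − log₂ 7) = 84 / (3.5850 − 2.8074) = 108.024 ms/bit
  a = 606 − 108.024 × 2.8074 = 302.739 ms
Then RT(10) = 302.739 + 108.024 × log₂ 10 = 302.739 + 108.024 × 3.3219 ≈ 661.586 ms.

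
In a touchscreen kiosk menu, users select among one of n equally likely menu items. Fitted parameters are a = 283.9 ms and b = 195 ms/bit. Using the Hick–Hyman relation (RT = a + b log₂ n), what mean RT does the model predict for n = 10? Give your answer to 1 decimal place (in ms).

931.7 ms

log₂(10) = 3.3219 bits, so RT = 283.9 + 195 × 3.3219 ≈ 931.676 ms.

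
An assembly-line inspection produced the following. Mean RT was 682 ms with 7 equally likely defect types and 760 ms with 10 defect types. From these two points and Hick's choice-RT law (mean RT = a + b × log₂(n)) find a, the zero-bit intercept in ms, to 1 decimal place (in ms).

The slope on a log₂ axis is (760 − 682) / (3.3219 − 2.8074) = 151.582 ms/bit.
a = RT₁ − b·log₂ n₁ = 682 − 151.582 × 2.8074 = 256.456 ms.

256.5 ms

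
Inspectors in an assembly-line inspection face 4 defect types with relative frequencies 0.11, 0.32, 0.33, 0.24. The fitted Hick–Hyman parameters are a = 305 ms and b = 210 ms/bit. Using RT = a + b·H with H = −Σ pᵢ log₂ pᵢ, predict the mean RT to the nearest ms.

704 ms

Entropy contributions −pᵢ log₂ pᵢ: 0.3503, 0.5260, 0.5278, 0.4941; sum H = 1.8983 bits.
RT = a + bH = 305 + 210·1.8983 = 703.64 ms.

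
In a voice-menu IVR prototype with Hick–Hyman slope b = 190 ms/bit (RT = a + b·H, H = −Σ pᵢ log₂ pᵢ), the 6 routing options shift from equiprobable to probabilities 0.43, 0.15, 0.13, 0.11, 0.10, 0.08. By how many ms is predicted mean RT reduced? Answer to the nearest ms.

The RT saving is b·ΔH. Equiprobable H₀ = log₂(6) = 2.5850 bits; with the given probabilities H = 2.2907 bits.
b·(H₀ − H) = 190 × (2.5850 − 2.2907) = 55.90 ms.

56 ms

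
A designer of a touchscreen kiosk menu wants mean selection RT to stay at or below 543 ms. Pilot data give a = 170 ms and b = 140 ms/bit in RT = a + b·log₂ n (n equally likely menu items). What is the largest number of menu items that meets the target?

140·log₂ n ≤ 543 − 170 = 373, giving log₂ n ≤ 2.6643 and n ≤ 6.339. The largest whole number is 6.

6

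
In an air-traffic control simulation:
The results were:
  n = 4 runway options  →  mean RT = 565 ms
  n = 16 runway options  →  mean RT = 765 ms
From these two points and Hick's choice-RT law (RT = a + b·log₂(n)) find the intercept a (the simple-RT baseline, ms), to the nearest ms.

365 ms

Slope: b = (765 − 565) / (log₂ 16 − log₂ 4) = 200/2.0000 = 100 ms/bit.
a = RT₁ − b·log₂ n₁ = 565 − 100 × 2 = 365.000 ms.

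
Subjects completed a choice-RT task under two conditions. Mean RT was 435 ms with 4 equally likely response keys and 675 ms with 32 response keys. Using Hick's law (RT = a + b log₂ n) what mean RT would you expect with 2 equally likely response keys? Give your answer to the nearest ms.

355 ms

RT is linear in log₂ n, so two points fix the line:
  b = (675 − 435) / (log₂ 32 − log₂ 4) = 240 / (5 − 2) = 80 ms/bit
  a = 435 − 80 × 2 = 275 ms
Then RT(2) = 275 + 80 × log₂ 2 = 275 + 80 × 1 ≈ 355.000 ms.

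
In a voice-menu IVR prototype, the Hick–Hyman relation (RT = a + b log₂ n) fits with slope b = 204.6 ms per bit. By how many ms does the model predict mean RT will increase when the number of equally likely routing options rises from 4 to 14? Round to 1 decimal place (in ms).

The intercept a cancels: ΔRT = b·(log₂ n₂ − log₂ n₁) = b·log₂(n₂/n₁).
log₂(14) − log₂(4) = 3.8074 − 2 = 1.8074.
ΔRT = 204.6 × 1.8074 = 369.785 ms.

369.8 ms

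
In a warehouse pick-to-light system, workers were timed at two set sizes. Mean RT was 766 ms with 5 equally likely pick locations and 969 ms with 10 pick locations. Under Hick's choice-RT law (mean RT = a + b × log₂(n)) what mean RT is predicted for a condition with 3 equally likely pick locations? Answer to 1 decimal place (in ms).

Solve the two-equation system in a and b:
  b = (969 − 766) / (log₂ 10 − log₂ 5) = 203 / (3.3219 − 2.3219) = 203.000 ms/bit
  a = 766 − 203.000 × 2.3219 = 294.649 ms
Then RT(3) = 294.649 + 203.000 × log₂ 3 = 294.649 + 203.000 × 1.5850 ≈ 616.396 ms.

616.4 ms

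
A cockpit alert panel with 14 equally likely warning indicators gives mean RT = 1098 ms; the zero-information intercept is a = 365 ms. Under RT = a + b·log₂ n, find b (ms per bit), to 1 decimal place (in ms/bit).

192.5 ms/bit

log₂(14) = 3.8074 bits.
b = (RT − a)/log₂ n = (1098 − 365) / 3.8074 = 192.522 ms/bit.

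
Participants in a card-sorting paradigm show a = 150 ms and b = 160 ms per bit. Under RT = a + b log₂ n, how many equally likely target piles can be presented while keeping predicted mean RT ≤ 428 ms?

Set 150 + 160·log₂ n ≤ 428 → log₂ n ≤ (428 − 150)/160 = 1.7375.
So n ≤ 2^1.7375 = 3.335; the largest integer n is 3.

3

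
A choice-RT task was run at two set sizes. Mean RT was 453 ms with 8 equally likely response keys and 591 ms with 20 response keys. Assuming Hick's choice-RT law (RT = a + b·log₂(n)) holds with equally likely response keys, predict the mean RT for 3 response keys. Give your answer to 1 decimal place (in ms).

305.3 ms

Solve the two-equation system in a and b:
  b = (591 − 453) / (log₂ 20 − log₂ 8) = 138 / (4.3219 − 3) = 104.393 ms/bit
  a = 453 − 104.393 × 3 = 139.821 ms
Then RT(3) = 139.821 + 104.393 × log₂ 3 = 139.821 + 104.393 × 1.5850 ≈ 305.280 ms.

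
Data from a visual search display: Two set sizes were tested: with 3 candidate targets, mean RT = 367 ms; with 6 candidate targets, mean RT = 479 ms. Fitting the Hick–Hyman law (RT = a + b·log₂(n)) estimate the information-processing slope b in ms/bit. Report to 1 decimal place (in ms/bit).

112.0 ms/bit

b = (RT₂ − RT₁)/(log₂ n₂ − log₂ n₁) = (479 − 367)/(2.5850 − 1.5850) = 112.000 ms/bit.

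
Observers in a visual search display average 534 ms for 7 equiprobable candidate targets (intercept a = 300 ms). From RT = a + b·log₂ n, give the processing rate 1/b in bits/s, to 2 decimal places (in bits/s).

12.00 bits/s

b = (534 − 300)/log₂ 7 = 234/2.8074 = 83.352 ms per bit = 0.08335 s/bit; the reciprocal is 11.997 bits/s.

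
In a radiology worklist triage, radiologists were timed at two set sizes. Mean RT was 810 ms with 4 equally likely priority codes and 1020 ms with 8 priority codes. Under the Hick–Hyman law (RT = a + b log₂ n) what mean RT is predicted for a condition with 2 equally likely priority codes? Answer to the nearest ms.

600 ms

RT is linear in log₂ n, so two points fix the line:
  b = (1020 − 810) / (log₂ 8 − log₂ 4) = 210 / (3 − 2) = 210 ms/bit
  a = 810 − 210 × 2 = 390 ms
Then RT(2) = 390 + 210 × log₂ 2 = 390 + 210 × 1 ≈ 600.000 ms.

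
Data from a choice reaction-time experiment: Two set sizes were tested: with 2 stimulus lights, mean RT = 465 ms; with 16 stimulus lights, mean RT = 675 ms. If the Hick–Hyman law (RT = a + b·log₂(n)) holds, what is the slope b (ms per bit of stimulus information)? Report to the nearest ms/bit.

70 ms/bit

b = (RT₂ − RT₁)/(log₂ n₂ − log₂ n₁) = (675 − 465)/(4 − 1) = 70 ms/bit.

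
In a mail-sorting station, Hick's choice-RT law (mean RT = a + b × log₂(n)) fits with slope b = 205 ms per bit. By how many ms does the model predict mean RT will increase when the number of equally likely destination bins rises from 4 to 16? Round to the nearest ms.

ΔRT = (a + b log₂ n₂) − (a + b log₂ n₁) = b·(log₂ n₂ − log₂ n₁).
log₂(16) − log₂(4) = log₂(16/4) = log₂(4) = 2.
ΔRT = 205 × 2.0000 = 410.000 ms.

410 ms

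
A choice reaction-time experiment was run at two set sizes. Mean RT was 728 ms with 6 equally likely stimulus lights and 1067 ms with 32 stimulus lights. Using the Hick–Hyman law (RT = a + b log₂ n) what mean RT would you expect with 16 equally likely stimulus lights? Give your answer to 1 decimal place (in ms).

Fit slope and intercept:
  b = (1067 − 728) / (log₂ 32 − log₂ 6) = 339 / (5 − 2.5850) = 140.370 ms/bit
  a = 728 − 140.370 × 2.5850 = 365.148 ms
Then RT(16) = 365.148 + 140.370 × log₂ 16 = 365.148 + 140.370 × 4 ≈ 926.630 ms.

926.6 ms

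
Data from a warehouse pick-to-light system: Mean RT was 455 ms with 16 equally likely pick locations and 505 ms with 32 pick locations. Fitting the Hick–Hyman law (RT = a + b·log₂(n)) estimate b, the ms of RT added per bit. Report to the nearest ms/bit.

The slope on a log₂ axis is (505 − 455) / (5 − 4) = 50 ms/bit.

50 ms/bit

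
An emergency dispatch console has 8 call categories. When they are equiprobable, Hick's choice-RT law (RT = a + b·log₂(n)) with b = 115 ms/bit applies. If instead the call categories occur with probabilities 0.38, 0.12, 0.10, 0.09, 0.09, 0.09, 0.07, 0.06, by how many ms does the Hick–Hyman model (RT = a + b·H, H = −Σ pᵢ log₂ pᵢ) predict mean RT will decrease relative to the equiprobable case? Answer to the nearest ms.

The RT saving is b·ΔH. Equiprobable H₀ = log₂(8) = 3.0000 bits; with the given probabilities H = 2.6798 bits.
b·(H₀ − H) = 115 × (3.0000 − 2.6798) = 36.83 ms.

37 ms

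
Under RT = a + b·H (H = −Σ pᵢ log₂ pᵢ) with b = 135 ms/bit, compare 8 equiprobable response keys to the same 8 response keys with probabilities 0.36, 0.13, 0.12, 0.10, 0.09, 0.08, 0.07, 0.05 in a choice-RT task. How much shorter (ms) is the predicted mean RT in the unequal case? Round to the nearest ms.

40 ms

Equiprobable entropy H₀ = log₂ 8 = 3.0000 bits.
Skewed entropy H = −Σ pᵢ log₂ pᵢ = 2.7013 bits.
ΔRT = b·(H₀ − H) = 135 × 0.2987 = 40.32 ms.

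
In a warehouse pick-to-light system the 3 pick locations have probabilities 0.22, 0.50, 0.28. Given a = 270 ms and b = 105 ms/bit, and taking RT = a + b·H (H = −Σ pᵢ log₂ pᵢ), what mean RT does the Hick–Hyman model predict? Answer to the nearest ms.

H = 0.22·log₂(1/0.22) + 0.50·log₂(1/0.50) + 0.28·log₂(1/0.28) = 1.4948 bits.
RT = 270 + 105 × 1.4948 = 426.95 ms.

427 ms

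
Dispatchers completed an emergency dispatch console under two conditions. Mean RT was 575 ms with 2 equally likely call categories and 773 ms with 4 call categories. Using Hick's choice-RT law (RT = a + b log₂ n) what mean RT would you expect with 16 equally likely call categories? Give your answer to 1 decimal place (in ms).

With log₂ n on the abscissa the relation is linear; from the two conditions:
  b = (773 − 575) / (log₂ 4 − log₂ 2) = 198 / (2 − 1) = 198.000 ms/bit
  a = 575 − 198.000 × 1 = 377.000 ms
Then RT(16) = 377.000 + 198.000 × log₂ 16 = 377.000 + 198.000 × 4 ≈ 1169.000 ms.

1169.0 ms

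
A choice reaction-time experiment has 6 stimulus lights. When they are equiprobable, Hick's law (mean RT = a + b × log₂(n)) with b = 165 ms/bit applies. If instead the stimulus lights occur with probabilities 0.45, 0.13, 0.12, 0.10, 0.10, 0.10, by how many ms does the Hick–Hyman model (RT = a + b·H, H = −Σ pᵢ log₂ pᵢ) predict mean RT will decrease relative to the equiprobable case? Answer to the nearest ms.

The RT saving is b·ΔH. Equiprobable H₀ = log₂(6) = 2.5850 bits; with the given probabilities H = 2.2647 bits.
b·(H₀ − H) = 165 × (2.5850 − 2.2647) = 52.84 ms.

53 ms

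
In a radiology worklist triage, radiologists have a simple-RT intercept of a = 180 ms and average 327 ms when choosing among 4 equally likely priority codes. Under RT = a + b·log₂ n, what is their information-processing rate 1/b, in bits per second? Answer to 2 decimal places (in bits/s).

13.61 bits/s

b = (327 − 180)/log₂ 4 = 147/2 = 73.500 ms per bit = 0.07350 s/bit; the reciprocal is 13.605 bits/s.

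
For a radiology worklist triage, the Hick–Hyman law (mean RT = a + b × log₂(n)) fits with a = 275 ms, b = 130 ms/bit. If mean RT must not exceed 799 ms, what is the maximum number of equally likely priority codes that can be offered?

16

130·log₂ n ≤ 799 − 275 = 524, giving log₂ n ≤ 4.0308 and n ≤ 16.345. The largest whole number is 16.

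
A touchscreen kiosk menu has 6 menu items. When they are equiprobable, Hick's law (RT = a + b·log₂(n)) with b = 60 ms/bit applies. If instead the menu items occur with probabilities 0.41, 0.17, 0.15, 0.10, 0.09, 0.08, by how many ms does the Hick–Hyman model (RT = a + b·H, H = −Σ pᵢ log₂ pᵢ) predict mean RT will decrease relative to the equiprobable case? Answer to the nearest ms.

17 ms

Equiprobable entropy H₀ = log₂ 6 = 2.5850 bits.
Skewed entropy H = −Σ pᵢ log₂ pᵢ = 2.3089 bits.
ΔRT = b·(H₀ − H) = 60 × 0.2761 = 16.57 ms.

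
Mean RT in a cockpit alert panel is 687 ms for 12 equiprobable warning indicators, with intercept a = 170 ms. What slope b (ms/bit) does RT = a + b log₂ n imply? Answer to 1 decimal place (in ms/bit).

b = (687 − 170) / log₂(12) = 517 / 3.5850 = 144.214 ms/bit.

144.2 ms/bit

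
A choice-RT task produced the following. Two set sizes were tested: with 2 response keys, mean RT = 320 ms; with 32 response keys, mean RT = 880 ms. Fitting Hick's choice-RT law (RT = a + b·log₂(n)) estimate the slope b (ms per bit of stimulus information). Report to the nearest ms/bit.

b = (RT₂ − RT₁)/(log₂ n₂ − log₂ n₁) = (880 − 320)/(5 − 1) = 140 ms/bit.

140 ms/bit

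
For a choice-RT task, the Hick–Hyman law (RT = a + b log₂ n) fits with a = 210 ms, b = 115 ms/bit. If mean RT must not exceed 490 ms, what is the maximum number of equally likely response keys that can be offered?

Information budget: (490 − 210)/115 = 2.4348 bits, so n ≤ 2^2.4348 = 5.407 → at most 5.

5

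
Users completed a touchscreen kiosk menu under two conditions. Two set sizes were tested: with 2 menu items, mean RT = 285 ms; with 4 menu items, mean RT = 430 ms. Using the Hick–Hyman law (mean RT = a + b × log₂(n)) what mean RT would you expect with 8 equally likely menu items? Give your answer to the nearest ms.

575 ms

Fit slope and intercept:
  b = (430 − 285) / (log₂ 4 − log₂ 2) = 145 / (2 − 1) = 145 ms/bit
  a = 285 − 145 × 1 = 140 ms
Then RT(8) = 140 + 145 × log₂ 8 = 140 + 145 × 3 ≈ 575.000 ms.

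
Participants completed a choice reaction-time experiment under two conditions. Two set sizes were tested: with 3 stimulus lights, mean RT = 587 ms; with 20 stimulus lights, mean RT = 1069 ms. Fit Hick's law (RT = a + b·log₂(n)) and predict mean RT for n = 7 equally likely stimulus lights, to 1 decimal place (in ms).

802.3 ms

Fit slope and intercept:
  b = (1069 − 587) / (log₂ 20 − log₂ 3) = 482 / (4.3219 − 1.5850) = 176.107 ms/bit
  a = 587 − 176.107 × 1.5850 = 307.876 ms
Then RT(7) = 307.876 + 176.107 × log₂ 7 = 307.876 + 176.107 × 2.8074 ≈ 802.272 ms.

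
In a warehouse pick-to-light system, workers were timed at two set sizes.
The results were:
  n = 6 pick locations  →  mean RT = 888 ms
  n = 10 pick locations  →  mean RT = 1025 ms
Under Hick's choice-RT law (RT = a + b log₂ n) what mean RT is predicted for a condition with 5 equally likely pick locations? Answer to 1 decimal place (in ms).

Solve the two-equation system in a and b:
  b = (1025 − 888) / (log₂ 10 − log₂ 6) = 137 / (3.3219 − 2.5850) = 185.897 ms/bit
  a = 888 − 185.897 × 2.5850 = 407.462 ms
Then RT(5) = 407.462 + 185.897 × log₂ 5 = 407.462 + 185.897 × 2.3219 ≈ 839.103 ms.

839.1 ms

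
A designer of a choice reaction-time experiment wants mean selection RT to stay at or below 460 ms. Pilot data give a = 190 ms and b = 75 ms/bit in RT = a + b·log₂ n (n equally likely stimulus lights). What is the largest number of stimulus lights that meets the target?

75·log₂ n ≤ 460 − 190 = 270, giving log₂ n ≤ 3.6000 and n ≤ 12.126. The largest whole number is 12.

12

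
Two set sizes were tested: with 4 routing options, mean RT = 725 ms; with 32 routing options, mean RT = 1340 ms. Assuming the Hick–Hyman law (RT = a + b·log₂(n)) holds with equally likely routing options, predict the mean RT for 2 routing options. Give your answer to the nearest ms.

520 ms

RT is linear in log₂ n, so two points fix the line:
  b = (1340 − 725) / (log₂ 32 − log₂ 4) = 615 / (5 − 2) = 205 ms/bit
  a = 725 − 205 × 2 = 315 ms
Then RT(2) = 315 + 205 × log₂ 2 = 315 + 205 × 1 ≈ 520.000 ms.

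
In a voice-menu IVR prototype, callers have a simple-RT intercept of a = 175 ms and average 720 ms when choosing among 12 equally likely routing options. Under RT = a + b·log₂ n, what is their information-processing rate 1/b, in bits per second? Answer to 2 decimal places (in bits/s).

b = (720 − 175)/log₂ 12 = 545/3.5850 = 152.024 ms per bit = 0.15202 s/bit; the reciprocal is 6.578 bits/s.

6.58 bits/s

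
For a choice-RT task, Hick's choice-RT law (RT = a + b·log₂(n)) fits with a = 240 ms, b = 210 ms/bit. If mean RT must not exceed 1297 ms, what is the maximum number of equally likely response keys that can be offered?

32

210·log₂ n ≤ 1297 − 240 = 1057, giving log₂ n ≤ 5.0333 and n ≤ 32.748. The largest whole number is 32.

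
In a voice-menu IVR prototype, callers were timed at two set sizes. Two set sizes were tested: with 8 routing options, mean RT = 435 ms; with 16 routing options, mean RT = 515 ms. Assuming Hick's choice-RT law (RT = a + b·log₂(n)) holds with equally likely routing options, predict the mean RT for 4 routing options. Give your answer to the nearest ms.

RT is linear in log₂ n, so two points fix the line:
  b = (515 − 435) / (log₂ 16 − log₂ 8) = 80 / (4 − 3) = 80 ms/bit
  a = 435 − 80 × 3 = 195 ms
Then RT(4) = 195 + 80 × log₂ 4 = 195 + 80 × 2 ≈ 355.000 ms.

355 ms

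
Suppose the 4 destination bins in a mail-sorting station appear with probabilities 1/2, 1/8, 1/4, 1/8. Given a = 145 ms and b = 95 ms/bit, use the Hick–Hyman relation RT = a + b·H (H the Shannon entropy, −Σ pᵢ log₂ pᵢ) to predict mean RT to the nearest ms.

311 ms

Each term −pᵢ log₂ pᵢ: 0.5·1 + 0.125·3 + 0.25·2 + 0.125·3; summed, H = 1.750 bits.
Mean RT = a + bH = 145 + 95·1.750 = 311.25 ms.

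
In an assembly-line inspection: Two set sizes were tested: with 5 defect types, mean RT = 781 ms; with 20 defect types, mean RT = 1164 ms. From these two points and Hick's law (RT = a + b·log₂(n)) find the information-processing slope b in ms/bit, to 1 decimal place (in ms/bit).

Slope: b = (1164 − 781) / (log₂ 20 − log₂ 5) = 383/2.0000 = 191.500 ms/bit.

191.5 ms/bit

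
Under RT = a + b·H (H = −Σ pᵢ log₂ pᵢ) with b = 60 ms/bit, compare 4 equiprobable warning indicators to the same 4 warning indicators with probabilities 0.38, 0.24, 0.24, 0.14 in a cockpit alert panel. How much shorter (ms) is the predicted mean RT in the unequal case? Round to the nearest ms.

5 ms

The RT saving is b·ΔH. Equiprobable H₀ = log₂(4) = 2.0000 bits; with the given probabilities H = 1.9158 bits.
b·(H₀ − H) = 60 × (2.0000 − 1.9158) = 5.05 ms.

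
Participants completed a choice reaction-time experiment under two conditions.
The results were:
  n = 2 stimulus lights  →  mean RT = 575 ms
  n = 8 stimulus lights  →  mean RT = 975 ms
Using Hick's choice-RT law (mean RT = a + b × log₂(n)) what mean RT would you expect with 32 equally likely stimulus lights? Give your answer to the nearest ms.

RT is linear in log₂ n, so two points fix the line:
  b = (975 − 575) / (log₂ 8 − log₂ 2) = 400 / (3 − 1) = 200 ms/bit
  a = 575 − 200 × 1 = 375 ms
Then RT(32) = 375 + 200 × log₂ 32 = 375 + 200 × 5 ≈ 1375.000 ms.

1375 ms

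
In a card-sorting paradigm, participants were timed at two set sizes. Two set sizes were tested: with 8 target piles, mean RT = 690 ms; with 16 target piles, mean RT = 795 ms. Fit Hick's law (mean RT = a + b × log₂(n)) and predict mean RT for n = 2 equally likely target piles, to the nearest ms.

Fit slope and intercept:
  b = (795 − 690) / (log₂ 16 − log₂ 8) = 105 / (4 − 3) = 105 ms/bit
  a = 690 − 105 × 3 = 375 ms
Then RT(2) = 375 + 105 × log₂ 2 = 375 + 105 × 1 ≈ 480.000 ms.

480 ms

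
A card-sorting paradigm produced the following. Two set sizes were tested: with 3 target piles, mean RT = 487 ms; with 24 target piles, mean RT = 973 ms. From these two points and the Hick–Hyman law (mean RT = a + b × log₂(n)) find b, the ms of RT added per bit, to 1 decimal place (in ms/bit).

Slope: b = (973 − 487) / (log₂ 24 − log₂ 3) = 486/3.0000 = 162.000 ms/bit.

162.0 ms/bit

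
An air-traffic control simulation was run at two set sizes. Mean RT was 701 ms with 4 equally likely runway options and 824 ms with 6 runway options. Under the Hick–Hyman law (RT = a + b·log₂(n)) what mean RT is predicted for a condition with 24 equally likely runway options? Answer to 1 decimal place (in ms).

1244.5 ms

With log₂ n on the abscissa the relation is linear; from the two conditions:
  b = (824 − 701) / (log₂ 6 − log₂ 4) = 123 / (2.5850 − 2) = 210.270 ms/bit
  a = 701 − 210.270 × 2 = 280.460 ms
Then RT(24) = 280.460 + 210.270 × log₂ 24 = 280.460 + 210.270 × 4.5850 ≈ 1244.540 ms.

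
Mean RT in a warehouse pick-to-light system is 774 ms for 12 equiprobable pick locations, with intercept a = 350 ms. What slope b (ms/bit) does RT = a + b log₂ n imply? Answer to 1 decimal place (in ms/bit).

118.3 ms/bit

log₂(12) = 3.5850 bits.
b = (RT − a)/log₂ n = (774 − 350) / 3.5850 = 118.272 ms/bit.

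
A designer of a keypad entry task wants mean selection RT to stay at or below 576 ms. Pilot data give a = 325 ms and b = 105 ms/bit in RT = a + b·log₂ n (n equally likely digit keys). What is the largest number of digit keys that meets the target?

105·log₂ n ≤ 576 − 325 = 251, giving log₂ n ≤ 2.3905 and n ≤ 5.243. The largest whole number is 5.

5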